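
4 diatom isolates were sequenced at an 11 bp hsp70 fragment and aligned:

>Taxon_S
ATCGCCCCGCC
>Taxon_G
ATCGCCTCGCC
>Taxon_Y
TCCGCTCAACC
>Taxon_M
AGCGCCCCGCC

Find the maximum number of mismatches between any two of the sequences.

6

Pairwise Hamming distances:
  Taxon_S vs Taxon_G: 1
  Taxon_S vs Taxon_Y: 5
  Taxon_S vs Taxon_M: 1
  Taxon_G vs Taxon_Y: 6
  Taxon_G vs Taxon_M: 2
  Taxon_Y vs Taxon_M: 5
The largest is 6, between Taxon_G and Taxon_Y.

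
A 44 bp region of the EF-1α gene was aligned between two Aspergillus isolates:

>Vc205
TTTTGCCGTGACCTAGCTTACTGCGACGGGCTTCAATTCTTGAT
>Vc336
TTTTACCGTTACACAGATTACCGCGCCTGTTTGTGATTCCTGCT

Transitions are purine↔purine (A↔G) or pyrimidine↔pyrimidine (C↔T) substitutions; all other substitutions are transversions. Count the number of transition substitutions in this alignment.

The sequences differ at positions 5 (G/A, transition), 10 (G/T, transversion), 13 (C/A, transversion), 14 (T/C, transition), 17 (C/A, transversion), 22 (T/C, transition), 26 (A/C, transversion), 28 (G/T, transversion), 30 (G/T, transversion), 31 (C/T, transition), 33 (T/G, transversion), 34 (C/T, transition), 35 (A/G, transition), 40 (T/C, transition), 43 (A/C, transversion).
Of the 15 differences, 7 transitions and 8 transversions, so the answer is 7.

7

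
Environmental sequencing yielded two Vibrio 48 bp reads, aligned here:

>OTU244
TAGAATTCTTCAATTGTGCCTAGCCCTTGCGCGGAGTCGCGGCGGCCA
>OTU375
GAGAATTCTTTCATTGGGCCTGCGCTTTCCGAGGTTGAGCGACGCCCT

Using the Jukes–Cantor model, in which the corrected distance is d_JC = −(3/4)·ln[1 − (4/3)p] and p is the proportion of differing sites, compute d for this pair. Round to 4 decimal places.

The sequences differ at positions 1 (T/G), 11 (C/T), 12 (A/C), 17 (T/G), 22 (A/G), 23 (G/C), 24 (C/G), 26 (C/T), 29 (G/C), 32 (C/A), 35 (A/T), 36 (G/T), 37 (T/G), 38 (C/A), 42 (G/A), 45 (G/C), 48 (A/T).
p = 17/48 = 0.354167.
d = −0.75 · ln(1 − (4/3)·0.354167) = −0.75 · ln(0.527777) = −0.75 · (-0.639081) = 0.4793.

0.4793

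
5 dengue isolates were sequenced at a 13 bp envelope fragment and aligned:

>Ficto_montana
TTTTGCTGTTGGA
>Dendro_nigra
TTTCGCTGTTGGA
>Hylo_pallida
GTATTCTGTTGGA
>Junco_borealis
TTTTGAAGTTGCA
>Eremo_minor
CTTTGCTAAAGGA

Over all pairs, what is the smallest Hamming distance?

Pairwise Hamming distances:
  Ficto_montana vs Dendro_nigra: 1
  Ficto_montana vs Hylo_pallida: 3
  Ficto_montana vs Junco_borealis: 3
  Ficto_montana vs Eremo_minor: 4
  Dendro_nigra vs Hylo_pallida: 4
  Dendro_nigra vs Junco_borealis: 4
  Dendro_nigra vs Eremo_minor: 5
  Hylo_pallida vs Junco_borealis: 6
  Hylo_pallida vs Eremo_minor: 6
  Junco_borealis vs Eremo_minor: 7
The smallest is 1, between Ficto_montana and Dendro_nigra.

1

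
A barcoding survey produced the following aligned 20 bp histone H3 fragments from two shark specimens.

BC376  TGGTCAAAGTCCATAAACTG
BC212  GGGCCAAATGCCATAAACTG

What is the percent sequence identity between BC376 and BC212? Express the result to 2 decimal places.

Mismatches occur at site 1 (T/G), site 4 (T/C), site 9 (G/T), site 10 (T/G).
16 of the 20 sites match, so the percent identity is 16/20 × 100 = 80.00%.

80.00%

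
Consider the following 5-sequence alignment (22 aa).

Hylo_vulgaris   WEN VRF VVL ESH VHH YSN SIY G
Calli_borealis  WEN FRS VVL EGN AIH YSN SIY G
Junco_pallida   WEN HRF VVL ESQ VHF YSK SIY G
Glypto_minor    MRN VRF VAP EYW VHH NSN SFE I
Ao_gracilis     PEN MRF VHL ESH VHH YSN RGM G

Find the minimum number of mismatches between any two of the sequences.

4

Pairwise Hamming distances:
  Hylo_vulgaris vs Calli_borealis: 6
  Hylo_vulgaris vs Junco_pallida: 4
  Hylo_vulgaris vs Glypto_minor: 10
  Hylo_vulgaris vs Ao_gracilis: 6
  Calli_borealis vs Junco_pallida: 8
  Calli_borealis vs Glypto_minor: 14
  Calli_borealis vs Ao_gracilis: 11
  Junco_pallida vs Glypto_minor: 13
  Junco_pallida vs Ao_gracilis: 9
  Glypto_minor vs Ao_gracilis: 12
The smallest is 4, between Hylo_vulgaris and Junco_pallida.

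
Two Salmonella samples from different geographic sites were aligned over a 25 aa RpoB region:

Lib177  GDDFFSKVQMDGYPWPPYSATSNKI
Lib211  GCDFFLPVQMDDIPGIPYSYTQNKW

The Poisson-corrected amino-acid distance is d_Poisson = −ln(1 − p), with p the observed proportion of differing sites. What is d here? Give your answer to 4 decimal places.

0.5108

Differing sites — 2:D/C; 6:S/L; 7:K/P; 12:G/D; 13:Y/I; 15:W/G; 16:P/I; 20:A/Y; 22:S/Q; 25:I/W.
p = 10/25 = 0.400000.
d = −ln(1 − 0.400000) = −ln(0.600000) = 0.5108.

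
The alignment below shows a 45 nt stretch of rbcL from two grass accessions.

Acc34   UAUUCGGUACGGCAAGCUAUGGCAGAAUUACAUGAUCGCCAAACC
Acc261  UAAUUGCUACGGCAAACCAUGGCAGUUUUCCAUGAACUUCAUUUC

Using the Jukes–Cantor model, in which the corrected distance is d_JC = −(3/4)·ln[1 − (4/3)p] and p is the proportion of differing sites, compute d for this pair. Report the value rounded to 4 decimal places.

Differing sites — 3:U/A; 5:C/U; 7:G/C; 16:G/A; 18:U/C; 26:A/U; 27:A/U; 30:A/C; 36:U/A; 38:G/U; 39:C/U; 42:A/U; 43:A/U; 44:C/U.
p = 14/45 = 0.311111.
d = −0.75 · ln(1 − (4/3)·0.311111) = −0.75 · ln(0.585185) = −0.75 · (-0.535827) = 0.4019.

0.4019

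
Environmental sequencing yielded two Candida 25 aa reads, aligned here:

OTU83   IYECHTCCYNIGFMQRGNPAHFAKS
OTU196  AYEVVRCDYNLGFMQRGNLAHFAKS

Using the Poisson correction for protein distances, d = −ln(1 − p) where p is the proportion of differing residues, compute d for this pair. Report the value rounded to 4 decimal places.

0.3285

Mismatches occur at site 1 (I↔A), site 4 (C↔V), site 5 (H↔V), site 6 (T↔R), site 8 (C↔D), site 11 (I↔L), site 19 (P↔L).
p = 7/25 = 0.280000.
d = −ln(1 − 0.280000) = −ln(0.720000) = 0.3285.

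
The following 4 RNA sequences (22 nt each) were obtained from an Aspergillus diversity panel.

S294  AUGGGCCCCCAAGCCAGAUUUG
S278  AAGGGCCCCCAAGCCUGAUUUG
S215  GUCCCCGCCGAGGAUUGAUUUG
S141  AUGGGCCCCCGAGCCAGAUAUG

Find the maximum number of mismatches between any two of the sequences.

Pairwise Hamming distances:
  S294 vs S278: 2
  S294 vs S215: 10
  S294 vs S141: 2
  S278 vs S215: 10
  S278 vs S141: 4
  S215 vs S141: 12
The largest is 12, between S215 and S141.

12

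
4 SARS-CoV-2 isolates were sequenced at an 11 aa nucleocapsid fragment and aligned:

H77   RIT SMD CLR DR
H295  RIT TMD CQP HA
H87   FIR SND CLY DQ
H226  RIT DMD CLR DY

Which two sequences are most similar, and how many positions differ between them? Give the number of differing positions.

Pairwise Hamming distances:
  H77 vs H295: 5
  H77 vs H87: 5
  H77 vs H226: 2
  H295 vs H87: 8
  H295 vs H226: 5
  H87 vs H226: 6
The smallest is 2, between H77 and H226.

2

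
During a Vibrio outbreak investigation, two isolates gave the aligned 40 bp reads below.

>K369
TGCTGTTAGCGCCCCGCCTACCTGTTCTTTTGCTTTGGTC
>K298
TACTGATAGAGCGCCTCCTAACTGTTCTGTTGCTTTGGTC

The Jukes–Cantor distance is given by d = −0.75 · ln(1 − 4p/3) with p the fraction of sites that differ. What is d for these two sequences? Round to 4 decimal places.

Mismatches occur at site 2 (G/A), site 6 (T/A), site 10 (C/A), site 13 (C/G), site 16 (G/T), site 21 (C/A), site 29 (T/G).
p = 7/40 = 0.175000.
d = −0.75 · ln(1 − (4/3)·0.175000) = −0.75 · ln(0.766667) = −0.75 · (-0.265703) = 0.1993.

0.1993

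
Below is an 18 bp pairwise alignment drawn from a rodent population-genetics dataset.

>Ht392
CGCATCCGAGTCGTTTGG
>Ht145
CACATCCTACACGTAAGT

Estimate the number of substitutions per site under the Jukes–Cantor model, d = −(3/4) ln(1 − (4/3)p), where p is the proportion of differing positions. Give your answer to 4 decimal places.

Differing sites — 2:G/A; 8:G/T; 10:G/C; 11:T/A; 15:T/A; 16:T/A; 18:G/T.
p = 7/18 = 0.388889.
d = −0.75 · ln(1 − (4/3)·0.388889) = −0.75 · ln(0.481481) = −0.75 · (-0.730889) = 0.5482.

0.5482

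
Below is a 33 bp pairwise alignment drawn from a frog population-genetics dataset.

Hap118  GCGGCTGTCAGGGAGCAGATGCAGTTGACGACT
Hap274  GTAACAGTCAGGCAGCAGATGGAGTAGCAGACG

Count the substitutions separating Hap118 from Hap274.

10

The sequences differ at positions 2 (C/T), 3 (G/A), 4 (G/A), 6 (T/A), 13 (G/C), 22 (C/G), 26 (T/A), 28 (A/C), 29 (C/A), 33 (T/G).
That gives 10 mismatches out of 33 aligned sites, so the Hamming distance is 10.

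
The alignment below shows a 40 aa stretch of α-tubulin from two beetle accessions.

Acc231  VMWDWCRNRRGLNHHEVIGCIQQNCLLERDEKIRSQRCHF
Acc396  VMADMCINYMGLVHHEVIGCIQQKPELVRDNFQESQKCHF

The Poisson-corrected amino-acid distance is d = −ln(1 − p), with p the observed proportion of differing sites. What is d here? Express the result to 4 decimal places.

Differing sites — 3:W/A; 5:W/M; 7:R/I; 9:R/Y; 10:R/M; 13:N/V; 24:N/K; 25:C/P; 26:L/E; 28:E/V; 31:E/N; 32:K/F; 33:I/Q; 34:R/E; 37:R/K.
p = 15/40 = 0.375000.
d = −ln(1 − 0.375000) = −ln(0.625000) = 0.4700.

0.4700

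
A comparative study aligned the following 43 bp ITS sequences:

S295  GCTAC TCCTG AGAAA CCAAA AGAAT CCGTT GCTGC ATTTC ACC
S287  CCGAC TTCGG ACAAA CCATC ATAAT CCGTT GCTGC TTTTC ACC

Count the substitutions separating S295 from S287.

The sequences differ at positions 1 (G/C), 3 (T/G), 7 (C/T), 9 (T/G), 12 (G/C), 19 (A/T), 20 (A/C), 22 (G/T), 36 (A/T).
That gives 9 mismatches out of 43 aligned sites, so the Hamming distance is 9.

9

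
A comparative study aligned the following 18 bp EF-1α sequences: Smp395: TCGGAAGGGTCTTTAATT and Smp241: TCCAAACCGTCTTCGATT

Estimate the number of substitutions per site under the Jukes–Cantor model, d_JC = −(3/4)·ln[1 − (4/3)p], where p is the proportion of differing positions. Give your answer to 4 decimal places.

Mismatches occur at site 3 (G→C), site 4 (G→A), site 7 (G→C), site 8 (G→C), site 14 (T→C), site 15 (A→G).
p = 6/18 = 0.333333.
d = −0.75 · ln(1 − (4/3)·0.333333) = −0.75 · ln(0.555556) = −0.75 · (-0.587786) = 0.4408.

0.4408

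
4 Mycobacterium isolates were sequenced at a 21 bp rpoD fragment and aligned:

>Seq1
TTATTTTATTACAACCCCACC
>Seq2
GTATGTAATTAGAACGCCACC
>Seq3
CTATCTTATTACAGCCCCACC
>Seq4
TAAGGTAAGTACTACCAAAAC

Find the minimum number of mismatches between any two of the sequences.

3

Pairwise Hamming distances:
  Seq1 vs Seq2: 5
  Seq1 vs Seq3: 3
  Seq1 vs Seq4: 9
  Seq2 vs Seq3: 6
  Seq2 vs Seq4: 10
  Seq3 vs Seq4: 11
The smallest is 3, between Seq1 and Seq3.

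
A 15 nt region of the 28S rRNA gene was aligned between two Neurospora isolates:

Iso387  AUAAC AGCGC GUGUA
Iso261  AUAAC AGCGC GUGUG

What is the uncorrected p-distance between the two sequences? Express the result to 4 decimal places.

Differing sites — 15:A/G.
There are 1 differences over 15 sites, so p = 1/15 = 0.0667.

0.0667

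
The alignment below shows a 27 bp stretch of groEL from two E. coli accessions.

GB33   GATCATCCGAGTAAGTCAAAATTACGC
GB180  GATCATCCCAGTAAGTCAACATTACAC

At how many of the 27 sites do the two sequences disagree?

Mismatches occur at site 9 (G→C), site 20 (A→C), site 26 (G→A).
That gives 3 mismatches out of 27 aligned sites, so the Hamming distance is 3.

3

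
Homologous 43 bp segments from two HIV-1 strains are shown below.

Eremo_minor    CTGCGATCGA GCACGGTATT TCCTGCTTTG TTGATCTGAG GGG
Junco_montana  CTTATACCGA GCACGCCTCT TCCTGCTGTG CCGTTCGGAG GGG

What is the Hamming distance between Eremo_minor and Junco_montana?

13

The sequences differ at positions 3 (G/T), 4 (C/A), 5 (G/T), 7 (T/C), 16 (G/C), 17 (T/C), 18 (A/T), 19 (T/C), 28 (T/G), 31 (T/C), 32 (T/C), 34 (A/T), 37 (T/G).
That gives 13 mismatches out of 43 aligned sites, so the Hamming distance is 13.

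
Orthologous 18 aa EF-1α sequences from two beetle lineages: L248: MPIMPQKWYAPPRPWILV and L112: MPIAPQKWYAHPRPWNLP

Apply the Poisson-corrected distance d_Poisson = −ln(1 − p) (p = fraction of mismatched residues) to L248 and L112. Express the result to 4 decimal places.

0.2513

Mismatches occur at site 4 (M↔A), site 11 (P↔H), site 16 (I↔N), site 18 (V↔P).
p = 4/18 = 0.222222.
d = −ln(1 − 0.222222) = −ln(0.777778) = 0.2513.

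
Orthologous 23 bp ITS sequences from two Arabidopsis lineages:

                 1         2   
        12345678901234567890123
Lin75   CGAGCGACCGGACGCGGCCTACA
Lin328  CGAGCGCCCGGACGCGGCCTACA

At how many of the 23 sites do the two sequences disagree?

1

The sequences differ at position 7 (A/C).
That gives 1 mismatch out of 23 aligned sites, so the Hamming distance is 1.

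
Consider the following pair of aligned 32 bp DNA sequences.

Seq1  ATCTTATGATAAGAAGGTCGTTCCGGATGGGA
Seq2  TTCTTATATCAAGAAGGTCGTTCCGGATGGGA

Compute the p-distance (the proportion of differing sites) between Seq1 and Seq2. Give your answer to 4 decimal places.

The sequences differ at positions 1 (A/T), 8 (G/A), 9 (A/T), 10 (T/C).
There are 4 differences over 32 sites, so p = 4/32 = 0.1250.

0.1250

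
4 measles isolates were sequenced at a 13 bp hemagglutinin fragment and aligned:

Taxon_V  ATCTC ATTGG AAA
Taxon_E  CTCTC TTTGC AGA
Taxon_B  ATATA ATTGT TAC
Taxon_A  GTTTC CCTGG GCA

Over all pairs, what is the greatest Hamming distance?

9

Pairwise Hamming distances:
  Taxon_V vs Taxon_E: 4
  Taxon_V vs Taxon_B: 5
  Taxon_V vs Taxon_A: 6
  Taxon_E vs Taxon_B: 8
  Taxon_E vs Taxon_A: 7
  Taxon_B vs Taxon_A: 9
The largest is 9, between Taxon_B and Taxon_A.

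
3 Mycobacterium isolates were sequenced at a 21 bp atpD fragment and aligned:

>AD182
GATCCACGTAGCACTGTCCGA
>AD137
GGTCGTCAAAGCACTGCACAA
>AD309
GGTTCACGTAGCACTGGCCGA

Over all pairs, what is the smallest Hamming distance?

3

Pairwise Hamming distances:
  AD182 vs AD137: 8
  AD182 vs AD309: 3
  AD137 vs AD309: 8
The smallest is 3, between AD182 and AD309.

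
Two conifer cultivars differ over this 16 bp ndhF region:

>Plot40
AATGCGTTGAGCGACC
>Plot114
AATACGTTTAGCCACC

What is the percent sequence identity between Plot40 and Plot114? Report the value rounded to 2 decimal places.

Mismatches occur at site 4 (G↔A), site 9 (G↔T), site 13 (G↔C).
13 of the 16 sites match, so the percent identity is 13/16 × 100 = 81.25%.

81.25%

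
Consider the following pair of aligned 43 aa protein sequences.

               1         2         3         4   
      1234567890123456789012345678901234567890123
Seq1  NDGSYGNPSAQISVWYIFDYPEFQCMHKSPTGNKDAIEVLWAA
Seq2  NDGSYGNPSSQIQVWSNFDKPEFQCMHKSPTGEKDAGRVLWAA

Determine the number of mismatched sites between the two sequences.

8

Differing sites — 10:A/S; 13:S/Q; 16:Y/S; 17:I/N; 20:Y/K; 33:N/E; 37:I/G; 38:E/R.
That gives 8 mismatches out of 43 aligned sites, so the Hamming distance is 8.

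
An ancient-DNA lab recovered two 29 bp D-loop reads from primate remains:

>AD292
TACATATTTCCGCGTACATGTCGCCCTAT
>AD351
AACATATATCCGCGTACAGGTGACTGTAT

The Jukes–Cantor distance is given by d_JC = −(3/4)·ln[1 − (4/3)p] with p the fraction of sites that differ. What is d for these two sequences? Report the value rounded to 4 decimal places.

The sequences differ at positions 1 (T/A), 8 (T/A), 19 (T/G), 22 (C/G), 23 (G/A), 25 (C/T), 26 (C/G).
p = 7/29 = 0.241379.
d = −0.75 · ln(1 − (4/3)·0.241379) = −0.75 · ln(0.678161) = −0.75 · (-0.388371) = 0.2913.

0.2913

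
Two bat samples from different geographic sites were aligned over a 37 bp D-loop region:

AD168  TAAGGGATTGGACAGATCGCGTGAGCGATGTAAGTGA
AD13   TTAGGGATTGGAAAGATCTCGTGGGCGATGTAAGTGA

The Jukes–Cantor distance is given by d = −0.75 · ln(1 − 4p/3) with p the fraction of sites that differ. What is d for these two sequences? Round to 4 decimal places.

Mismatches occur at site 2 (A→T), site 13 (C→A), site 19 (G→T), site 24 (A→G).
p = 4/37 = 0.108108.
d = −0.75 · ln(1 − (4/3)·0.108108) = −0.75 · ln(0.855856) = −0.75 · (-0.155653) = 0.1167.

0.1167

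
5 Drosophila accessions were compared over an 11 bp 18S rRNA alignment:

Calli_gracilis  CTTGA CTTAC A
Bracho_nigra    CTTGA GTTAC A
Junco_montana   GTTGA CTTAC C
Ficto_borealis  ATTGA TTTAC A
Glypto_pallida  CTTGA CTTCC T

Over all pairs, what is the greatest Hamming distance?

Pairwise Hamming distances:
  Calli_gracilis vs Bracho_nigra: 1
  Calli_gracilis vs Junco_montana: 2
  Calli_gracilis vs Ficto_borealis: 2
  Calli_gracilis vs Glypto_pallida: 2
  Bracho_nigra vs Junco_montana: 3
  Bracho_nigra vs Ficto_borealis: 2
  Bracho_nigra vs Glypto_pallida: 3
  Junco_montana vs Ficto_borealis: 3
  Junco_montana vs Glypto_pallida: 3
  Ficto_borealis vs Glypto_pallida: 4
The largest is 4, between Ficto_borealis and Glypto_pallida.

4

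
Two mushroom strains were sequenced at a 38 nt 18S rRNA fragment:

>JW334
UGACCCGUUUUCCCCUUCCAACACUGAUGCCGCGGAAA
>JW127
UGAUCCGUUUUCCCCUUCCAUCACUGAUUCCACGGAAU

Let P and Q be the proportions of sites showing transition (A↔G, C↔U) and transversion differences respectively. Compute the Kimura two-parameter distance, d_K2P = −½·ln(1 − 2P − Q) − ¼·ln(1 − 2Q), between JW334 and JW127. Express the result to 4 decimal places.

The sequences differ at positions 4 (C/U, transition), 21 (A/U, transversion), 29 (G/U, transversion), 32 (G/A, transition), 38 (A/U, transversion).
Of the 5 differences, 2 transitions and 3 transversions over 38 sites: P = 2/38 = 0.052632, Q = 3/38 = 0.078947.
d = −0.5·ln(0.815789) − 0.25·ln(0.842106) = −0.5·(-0.203600) − 0.25·(-0.171849) = 0.1448.

0.1448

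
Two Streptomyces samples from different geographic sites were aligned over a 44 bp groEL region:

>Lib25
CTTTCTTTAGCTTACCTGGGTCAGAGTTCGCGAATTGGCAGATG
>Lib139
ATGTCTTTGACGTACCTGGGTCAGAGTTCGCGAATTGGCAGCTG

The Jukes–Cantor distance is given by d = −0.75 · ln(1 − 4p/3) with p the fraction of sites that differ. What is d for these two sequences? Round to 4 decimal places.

The sequences differ at positions 1 (C/A), 3 (T/G), 9 (A/G), 10 (G/A), 12 (T/G), 42 (A/C).
p = 6/44 = 0.136364.
d = −0.75 · ln(1 − (4/3)·0.136364) = −0.75 · ln(0.818181) = −0.75 · (-0.200672) = 0.1505.

0.1505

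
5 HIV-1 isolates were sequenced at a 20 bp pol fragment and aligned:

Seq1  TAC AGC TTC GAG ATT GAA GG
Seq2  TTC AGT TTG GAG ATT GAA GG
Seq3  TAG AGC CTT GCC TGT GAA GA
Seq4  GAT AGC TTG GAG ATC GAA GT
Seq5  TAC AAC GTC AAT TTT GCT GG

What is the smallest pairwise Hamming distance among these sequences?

3

Pairwise Hamming distances:
  Seq1 vs Seq2: 3
  Seq1 vs Seq3: 8
  Seq1 vs Seq4: 5
  Seq1 vs Seq5: 7
  Seq2 vs Seq3: 10
  Seq2 vs Seq4: 6
  Seq2 vs Seq5: 10
  Seq3 vs Seq4: 10
  Seq3 vs Seq5: 11
  Seq4 vs Seq5: 12
The smallest is 3, between Seq1 and Seq2.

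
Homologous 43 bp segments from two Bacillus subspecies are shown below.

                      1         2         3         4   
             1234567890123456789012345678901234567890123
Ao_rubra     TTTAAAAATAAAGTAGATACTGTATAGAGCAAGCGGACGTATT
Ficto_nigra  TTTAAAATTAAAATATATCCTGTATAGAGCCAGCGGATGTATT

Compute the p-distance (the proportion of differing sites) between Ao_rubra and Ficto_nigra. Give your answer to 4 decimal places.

0.1395

Differing sites — 8:A/T; 13:G/A; 16:G/T; 19:A/C; 31:A/C; 38:C/T.
There are 6 differences over 43 sites, so p = 6/43 = 0.1395.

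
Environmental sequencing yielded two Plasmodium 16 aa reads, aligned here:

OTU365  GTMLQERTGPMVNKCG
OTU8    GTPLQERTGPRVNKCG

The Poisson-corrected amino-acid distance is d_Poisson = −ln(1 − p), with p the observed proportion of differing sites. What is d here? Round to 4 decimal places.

0.1335

The sequences differ at positions 3 (M/P), 11 (M/R).
p = 2/16 = 0.125000.
d = −ln(1 − 0.125000) = −ln(0.875000) = 0.1335.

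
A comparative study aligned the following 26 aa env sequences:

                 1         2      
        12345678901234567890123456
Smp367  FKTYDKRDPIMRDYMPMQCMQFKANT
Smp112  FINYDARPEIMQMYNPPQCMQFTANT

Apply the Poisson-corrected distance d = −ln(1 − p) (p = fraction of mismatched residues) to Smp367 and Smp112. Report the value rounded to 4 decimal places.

Differing sites — 2:K/I; 3:T/N; 6:K/A; 8:D/P; 9:P/E; 12:R/Q; 13:D/M; 15:M/N; 17:M/P; 23:K/T.
p = 10/26 = 0.384615.
d = −ln(1 − 0.384615) = −ln(0.615385) = 0.4855.

0.4855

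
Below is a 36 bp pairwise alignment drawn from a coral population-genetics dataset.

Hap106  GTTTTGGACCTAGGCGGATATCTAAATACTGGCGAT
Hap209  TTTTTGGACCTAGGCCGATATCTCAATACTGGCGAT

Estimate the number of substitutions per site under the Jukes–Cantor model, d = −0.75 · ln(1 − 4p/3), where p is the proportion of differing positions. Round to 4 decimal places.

Mismatches occur at site 1 (G→T), site 16 (G→C), site 24 (A→C).
p = 3/36 = 0.083333.
d = −0.75 · ln(1 − (4/3)·0.083333) = −0.75 · ln(0.888889) = −0.75 · (-0.117783) = 0.0883.

0.0883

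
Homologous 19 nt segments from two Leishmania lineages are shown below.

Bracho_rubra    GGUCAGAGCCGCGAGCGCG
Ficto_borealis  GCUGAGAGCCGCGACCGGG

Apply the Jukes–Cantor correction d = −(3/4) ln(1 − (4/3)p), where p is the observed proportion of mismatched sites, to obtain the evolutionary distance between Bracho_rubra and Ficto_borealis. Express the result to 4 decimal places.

Differing sites — 2:G/C; 4:C/G; 15:G/C; 18:C/G.
p = 4/19 = 0.210526.
d = −0.75 · ln(1 − (4/3)·0.210526) = −0.75 · ln(0.719299) = −0.75 · (-0.329478) = 0.2471.

0.2471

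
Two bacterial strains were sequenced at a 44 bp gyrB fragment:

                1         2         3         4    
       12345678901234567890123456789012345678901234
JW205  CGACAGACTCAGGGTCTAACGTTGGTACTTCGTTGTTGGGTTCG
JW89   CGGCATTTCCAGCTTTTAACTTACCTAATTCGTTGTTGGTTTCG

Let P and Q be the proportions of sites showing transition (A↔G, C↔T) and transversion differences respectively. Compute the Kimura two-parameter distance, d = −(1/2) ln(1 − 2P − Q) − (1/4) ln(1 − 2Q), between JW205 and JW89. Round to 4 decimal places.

Mismatches occur at site 3 (A→G, transition), site 6 (G→T, transversion), site 7 (A→T, transversion), site 8 (C→T, transition), site 9 (T→C, transition), site 13 (G→C, transversion), site 14 (G→T, transversion), site 16 (C→T, transition), site 21 (G→T, transversion), site 23 (T→A, transversion), site 24 (G→C, transversion), site 25 (G→C, transversion), site 28 (C→A, transversion), site 40 (G→T, transversion).
Of the 14 differences, 4 transitions and 10 transversions over 44 sites: P = 4/44 = 0.090909, Q = 10/44 = 0.227273.
d = −0.5·ln(0.590909) − 0.25·ln(0.545454) = −0.5·(-0.526093) − 0.25·(-0.606137) = 0.4146.

0.4146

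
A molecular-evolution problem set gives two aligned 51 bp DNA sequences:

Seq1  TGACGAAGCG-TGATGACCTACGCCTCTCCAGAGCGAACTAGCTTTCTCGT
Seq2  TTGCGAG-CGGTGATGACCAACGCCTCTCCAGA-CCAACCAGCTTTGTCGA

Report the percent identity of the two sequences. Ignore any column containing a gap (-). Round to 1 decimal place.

Excluding the 3 gap columns leaves 48 comparable sites.
The sequences differ at positions 2 (G/T), 3 (A/G), 7 (A/G), 20 (T/A), 36 (G/C), 40 (T/C), 47 (C/G), 51 (T/A).
40 of the 48 comparable sites match, so the percent identity is 40/48 × 100 = 83.3%.

83.3%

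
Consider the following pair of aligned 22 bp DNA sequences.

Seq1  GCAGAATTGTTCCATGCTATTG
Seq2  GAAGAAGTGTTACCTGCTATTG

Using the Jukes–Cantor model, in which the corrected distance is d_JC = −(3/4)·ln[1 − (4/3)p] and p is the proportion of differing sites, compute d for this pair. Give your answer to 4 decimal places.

0.2082

Mismatches occur at site 2 (C→A), site 7 (T→G), site 12 (C→A), site 14 (A→C).
p = 4/22 = 0.181818.
d = −0.75 · ln(1 − (4/3)·0.181818) = −0.75 · ln(0.757576) = −0.75 · (-0.277631) = 0.2082.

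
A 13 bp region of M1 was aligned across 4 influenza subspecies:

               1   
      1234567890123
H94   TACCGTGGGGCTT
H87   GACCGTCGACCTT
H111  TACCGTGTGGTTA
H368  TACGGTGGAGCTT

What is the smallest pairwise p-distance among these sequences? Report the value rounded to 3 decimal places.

0.154

Pairwise Hamming distances:
  H94 vs H87: 4
  H94 vs H111: 3
  H94 vs H368: 2
  H87 vs H111: 7
  H87 vs H368: 4
  H111 vs H368: 5
The smallest is 2 mismatches, between H94 and H368; p = 2/13 = 0.154.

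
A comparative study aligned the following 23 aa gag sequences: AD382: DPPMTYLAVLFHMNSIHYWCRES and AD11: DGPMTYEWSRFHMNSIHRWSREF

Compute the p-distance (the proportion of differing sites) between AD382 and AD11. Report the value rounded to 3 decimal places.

Differing sites — 2:P/G; 7:L/E; 8:A/W; 9:V/S; 10:L/R; 18:Y/R; 20:C/S; 23:S/F.
There are 8 differences over 23 sites, so p = 8/23 = 0.348.

0.348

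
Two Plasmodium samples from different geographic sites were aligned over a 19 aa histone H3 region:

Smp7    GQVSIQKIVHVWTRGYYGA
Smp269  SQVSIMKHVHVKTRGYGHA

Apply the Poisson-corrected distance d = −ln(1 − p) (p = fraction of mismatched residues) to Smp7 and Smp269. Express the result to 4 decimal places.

Mismatches occur at site 1 (G→S), site 6 (Q→M), site 8 (I→H), site 12 (W→K), site 17 (Y→G), site 18 (G→H).
p = 6/19 = 0.315789.
d = −ln(1 − 0.315789) = −ln(0.684211) = 0.3795.

0.3795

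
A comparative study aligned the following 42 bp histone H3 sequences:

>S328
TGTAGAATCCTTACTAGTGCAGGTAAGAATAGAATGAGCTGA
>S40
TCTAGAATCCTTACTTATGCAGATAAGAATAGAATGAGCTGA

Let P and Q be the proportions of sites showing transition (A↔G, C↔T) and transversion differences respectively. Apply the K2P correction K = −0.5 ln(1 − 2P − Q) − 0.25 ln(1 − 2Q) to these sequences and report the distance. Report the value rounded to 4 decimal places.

0.1021

The sequences differ at positions 2 (G/C, transversion), 16 (A/T, transversion), 17 (G/A, transition), 23 (G/A, transition).
Of the 4 differences, 2 transitions and 2 transversions over 42 sites: P = 2/42 = 0.047619, Q = 2/42 = 0.047619.
d = −0.5·ln(0.857143) − 0.25·ln(0.904762) = −0.5·(-0.154151) − 0.25·(-0.100083) = 0.1021.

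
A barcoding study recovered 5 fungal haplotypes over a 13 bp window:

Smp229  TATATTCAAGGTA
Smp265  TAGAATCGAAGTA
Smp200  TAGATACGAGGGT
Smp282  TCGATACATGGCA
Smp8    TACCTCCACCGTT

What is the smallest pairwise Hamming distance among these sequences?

4

Pairwise Hamming distances:
  Smp229 vs Smp265: 4
  Smp229 vs Smp200: 5
  Smp229 vs Smp282: 5
  Smp229 vs Smp8: 6
  Smp265 vs Smp200: 5
  Smp265 vs Smp282: 7
  Smp265 vs Smp8: 8
  Smp200 vs Smp282: 5
  Smp200 vs Smp8: 7
  Smp282 vs Smp8: 8
The smallest is 4, between Smp229 and Smp265.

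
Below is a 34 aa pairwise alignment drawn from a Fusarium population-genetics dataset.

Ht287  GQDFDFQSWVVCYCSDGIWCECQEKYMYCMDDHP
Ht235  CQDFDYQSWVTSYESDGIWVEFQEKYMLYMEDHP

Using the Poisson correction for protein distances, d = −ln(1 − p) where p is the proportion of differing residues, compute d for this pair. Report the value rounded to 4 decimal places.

Differing sites — 1:G/C; 6:F/Y; 11:V/T; 12:C/S; 14:C/E; 20:C/V; 22:C/F; 28:Y/L; 29:C/Y; 31:D/E.
p = 10/34 = 0.294118.
d = −ln(1 − 0.294118) = −ln(0.705882) = 0.3483.

0.3483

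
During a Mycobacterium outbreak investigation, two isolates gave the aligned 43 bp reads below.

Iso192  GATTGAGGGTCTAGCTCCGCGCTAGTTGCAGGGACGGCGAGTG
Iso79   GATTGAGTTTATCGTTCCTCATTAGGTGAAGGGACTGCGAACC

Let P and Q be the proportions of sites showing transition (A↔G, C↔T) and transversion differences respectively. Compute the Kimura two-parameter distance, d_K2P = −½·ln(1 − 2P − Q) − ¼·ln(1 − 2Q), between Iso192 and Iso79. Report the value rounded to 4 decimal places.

Mismatches occur at site 8 (G/T, transversion), site 9 (G/T, transversion), site 11 (C/A, transversion), site 13 (A/C, transversion), site 15 (C/T, transition), site 19 (G/T, transversion), site 21 (G/A, transition), site 22 (C/T, transition), site 26 (T/G, transversion), site 29 (C/A, transversion), site 36 (G/T, transversion), site 41 (G/A, transition), site 42 (T/C, transition), site 43 (G/C, transversion).
Of the 14 differences, 5 transitions and 9 transversions over 43 sites: P = 5/43 = 0.116279, Q = 9/43 = 0.209302.
d = −0.5·ln(0.558140) − 0.25·ln(0.581396) = −0.5·(-0.583145) − 0.25·(-0.542323) = 0.4272.

0.4272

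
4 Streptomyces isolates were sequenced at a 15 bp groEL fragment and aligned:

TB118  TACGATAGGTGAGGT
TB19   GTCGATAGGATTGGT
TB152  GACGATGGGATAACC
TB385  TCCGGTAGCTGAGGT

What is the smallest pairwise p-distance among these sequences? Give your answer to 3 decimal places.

Pairwise Hamming distances:
  TB118 vs TB19: 5
  TB118 vs TB152: 7
  TB118 vs TB385: 3
  TB19 vs TB152: 6
  TB19 vs TB385: 7
  TB152 vs TB385: 10
The smallest is 3 mismatches, between TB118 and TB385; p = 3/15 = 0.200.

0.200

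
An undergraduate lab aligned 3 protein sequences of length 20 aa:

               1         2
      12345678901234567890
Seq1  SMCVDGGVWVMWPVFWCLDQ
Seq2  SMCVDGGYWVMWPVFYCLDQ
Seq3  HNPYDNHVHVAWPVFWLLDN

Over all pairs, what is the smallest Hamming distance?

Pairwise Hamming distances:
  Seq1 vs Seq2: 2
  Seq1 vs Seq3: 10
  Seq2 vs Seq3: 12
The smallest is 2, between Seq1 and Seq2.

2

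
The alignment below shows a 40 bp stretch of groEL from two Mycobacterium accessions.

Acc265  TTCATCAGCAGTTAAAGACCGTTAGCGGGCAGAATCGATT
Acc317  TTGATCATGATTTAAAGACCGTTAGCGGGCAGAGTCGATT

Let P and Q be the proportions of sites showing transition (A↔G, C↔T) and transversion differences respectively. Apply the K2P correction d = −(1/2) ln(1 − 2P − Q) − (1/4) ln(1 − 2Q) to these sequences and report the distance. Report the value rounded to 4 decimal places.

0.1370

Mismatches occur at site 3 (C/G, transversion), site 8 (G/T, transversion), site 9 (C/G, transversion), site 11 (G/T, transversion), site 34 (A/G, transition).
Of the 5 differences, 1 transition and 4 transversions over 40 sites: P = 1/40 = 0.025000, Q = 4/40 = 0.100000.
d = −0.5·ln(0.850000) − 0.25·ln(0.800000) = −0.5·(-0.162519) − 0.25·(-0.223144) = 0.1370.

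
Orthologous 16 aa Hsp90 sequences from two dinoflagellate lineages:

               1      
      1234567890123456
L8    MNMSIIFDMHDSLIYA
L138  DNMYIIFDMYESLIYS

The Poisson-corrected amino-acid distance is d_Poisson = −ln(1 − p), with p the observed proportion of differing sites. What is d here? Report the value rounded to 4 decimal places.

Mismatches occur at site 1 (M/D), site 4 (S/Y), site 10 (H/Y), site 11 (D/E), site 16 (A/S).
p = 5/16 = 0.312500.
d = −ln(1 − 0.312500) = −ln(0.687500) = 0.3747.

0.3747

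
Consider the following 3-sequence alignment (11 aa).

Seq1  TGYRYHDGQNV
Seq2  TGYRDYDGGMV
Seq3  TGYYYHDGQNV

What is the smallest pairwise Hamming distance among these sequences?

Pairwise Hamming distances:
  Seq1 vs Seq2: 4
  Seq1 vs Seq3: 1
  Seq2 vs Seq3: 5
The smallest is 1, between Seq1 and Seq3.

1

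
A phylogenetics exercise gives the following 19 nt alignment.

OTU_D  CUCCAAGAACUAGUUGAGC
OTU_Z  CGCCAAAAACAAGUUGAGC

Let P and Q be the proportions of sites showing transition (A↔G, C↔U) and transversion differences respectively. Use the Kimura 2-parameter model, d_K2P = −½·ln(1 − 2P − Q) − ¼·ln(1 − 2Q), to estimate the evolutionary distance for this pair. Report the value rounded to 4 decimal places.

0.1773

The sequences differ at positions 2 (U/G, transversion), 7 (G/A, transition), 11 (U/A, transversion).
Of the 3 differences, 1 transition and 2 transversions over 19 sites: P = 1/19 = 0.052632, Q = 2/19 = 0.105263.
d = −0.5·ln(0.789473) − 0.25·ln(0.789474) = −0.5·(-0.236390) − 0.25·(-0.236388) = 0.1773.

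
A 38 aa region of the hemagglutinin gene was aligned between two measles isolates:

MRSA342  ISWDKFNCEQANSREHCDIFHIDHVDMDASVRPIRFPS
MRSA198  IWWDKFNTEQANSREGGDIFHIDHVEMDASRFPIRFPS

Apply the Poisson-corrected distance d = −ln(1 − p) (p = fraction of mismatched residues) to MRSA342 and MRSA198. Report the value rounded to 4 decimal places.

0.2036

The sequences differ at positions 2 (S/W), 8 (C/T), 16 (H/G), 17 (C/G), 26 (D/E), 31 (V/R), 32 (R/F).
p = 7/38 = 0.184211.
d = −ln(1 − 0.184211) = −ln(0.815789) = 0.2036.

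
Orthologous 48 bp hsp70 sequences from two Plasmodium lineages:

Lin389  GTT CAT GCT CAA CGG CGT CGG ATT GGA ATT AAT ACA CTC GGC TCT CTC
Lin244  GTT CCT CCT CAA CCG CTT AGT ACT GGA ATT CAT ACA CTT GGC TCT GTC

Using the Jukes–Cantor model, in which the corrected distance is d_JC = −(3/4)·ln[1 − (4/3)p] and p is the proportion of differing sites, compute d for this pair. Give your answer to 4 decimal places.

The sequences differ at positions 5 (A/C), 7 (G/C), 14 (G/C), 17 (G/T), 19 (C/A), 21 (G/T), 23 (T/C), 31 (A/C), 39 (C/T), 46 (C/G).
p = 10/48 = 0.208333.
d = −0.75 · ln(1 − (4/3)·0.208333) = −0.75 · ln(0.722223) = −0.75 · (-0.325421) = 0.2441.

0.2441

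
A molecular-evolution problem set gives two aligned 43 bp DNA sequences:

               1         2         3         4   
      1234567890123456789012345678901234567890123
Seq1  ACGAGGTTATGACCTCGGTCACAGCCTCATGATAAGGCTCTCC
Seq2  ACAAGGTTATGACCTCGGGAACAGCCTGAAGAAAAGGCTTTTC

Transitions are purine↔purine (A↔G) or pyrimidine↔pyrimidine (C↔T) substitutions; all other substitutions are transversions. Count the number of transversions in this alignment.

Mismatches occur at site 3 (G↔A, transition), site 19 (T↔G, transversion), site 20 (C↔A, transversion), site 28 (C↔G, transversion), site 30 (T↔A, transversion), site 33 (T↔A, transversion), site 40 (C↔T, transition), site 42 (C↔T, transition).
Of the 8 differences, 3 transitions and 5 transversions, so the answer is 5.

5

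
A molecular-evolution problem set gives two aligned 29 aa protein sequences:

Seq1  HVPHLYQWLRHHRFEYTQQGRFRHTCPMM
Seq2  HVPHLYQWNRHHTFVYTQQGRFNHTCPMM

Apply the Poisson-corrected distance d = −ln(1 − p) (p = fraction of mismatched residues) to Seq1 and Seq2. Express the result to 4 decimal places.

0.1484

The sequences differ at positions 9 (L/N), 13 (R/T), 15 (E/V), 23 (R/N).
p = 4/29 = 0.137931.
d = −ln(1 − 0.137931) = −ln(0.862069) = 0.1484.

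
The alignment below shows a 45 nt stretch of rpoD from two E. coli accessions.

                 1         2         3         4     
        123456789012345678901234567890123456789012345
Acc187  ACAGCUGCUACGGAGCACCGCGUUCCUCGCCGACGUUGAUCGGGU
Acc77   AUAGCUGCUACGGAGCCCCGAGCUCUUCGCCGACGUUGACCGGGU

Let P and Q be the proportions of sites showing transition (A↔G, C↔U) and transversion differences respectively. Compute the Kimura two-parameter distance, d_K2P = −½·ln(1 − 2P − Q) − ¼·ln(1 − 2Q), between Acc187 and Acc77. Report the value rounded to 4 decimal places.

0.1489

Differing sites — 2:C/U (Ti); 17:A/C (Tv); 21:C/A (Tv); 23:U/C (Ti); 26:C/U (Ti); 40:U/C (Ti).
Of the 6 differences, 4 transitions and 2 transversions over 45 sites: P = 4/45 = 0.088889, Q = 2/45 = 0.044444.
d = −0.5·ln(0.777778) − 0.25·ln(0.911112) = −0.5·(-0.251314) − 0.25·(-0.093089) = 0.1489.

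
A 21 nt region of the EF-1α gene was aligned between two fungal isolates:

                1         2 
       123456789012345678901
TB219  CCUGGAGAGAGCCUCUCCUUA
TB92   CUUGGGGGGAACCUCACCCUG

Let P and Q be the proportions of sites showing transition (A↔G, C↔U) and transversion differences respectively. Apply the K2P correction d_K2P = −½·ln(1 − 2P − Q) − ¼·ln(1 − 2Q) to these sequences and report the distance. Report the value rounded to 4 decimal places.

0.5076

The sequences differ at positions 2 (C/U, transition), 6 (A/G, transition), 8 (A/G, transition), 11 (G/A, transition), 16 (U/A, transversion), 19 (U/C, transition), 21 (A/G, transition).
Of the 7 differences, 6 transitions and 1 transversion over 21 sites: P = 6/21 = 0.285714, Q = 1/21 = 0.047619.
d = −0.5·ln(0.380953) − 0.25·ln(0.904762) = −0.5·(-0.965079) − 0.25·(-0.100083) = 0.5076.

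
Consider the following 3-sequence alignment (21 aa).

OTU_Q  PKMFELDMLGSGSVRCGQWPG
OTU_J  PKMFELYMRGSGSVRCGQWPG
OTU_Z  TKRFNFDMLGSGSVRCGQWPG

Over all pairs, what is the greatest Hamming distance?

Pairwise Hamming distances:
  OTU_Q vs OTU_J: 2
  OTU_Q vs OTU_Z: 4
  OTU_J vs OTU_Z: 6
The largest is 6, between OTU_J and OTU_Z.

6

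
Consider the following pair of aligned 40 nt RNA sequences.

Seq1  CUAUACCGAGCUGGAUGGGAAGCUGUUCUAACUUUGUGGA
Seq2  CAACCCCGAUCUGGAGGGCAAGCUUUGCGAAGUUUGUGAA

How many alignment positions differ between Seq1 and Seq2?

11

Mismatches occur at site 2 (U↔A), site 4 (U↔C), site 5 (A↔C), site 10 (G↔U), site 16 (U↔G), site 19 (G↔C), site 25 (G↔U), site 27 (U↔G), site 29 (U↔G), site 32 (C↔G), site 39 (G↔A).
That gives 11 mismatches out of 40 aligned sites, so the Hamming distance is 11.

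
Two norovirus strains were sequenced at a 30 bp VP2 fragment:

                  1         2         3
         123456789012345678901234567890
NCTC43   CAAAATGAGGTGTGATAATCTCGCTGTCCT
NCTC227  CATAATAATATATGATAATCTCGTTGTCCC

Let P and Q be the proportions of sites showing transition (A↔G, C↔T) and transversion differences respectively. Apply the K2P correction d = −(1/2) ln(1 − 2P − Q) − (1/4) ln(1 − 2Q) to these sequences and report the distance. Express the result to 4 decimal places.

0.2912

The sequences differ at positions 3 (A/T, transversion), 7 (G/A, transition), 9 (G/T, transversion), 10 (G/A, transition), 12 (G/A, transition), 24 (C/T, transition), 30 (T/C, transition).
Of the 7 differences, 5 transitions and 2 transversions over 30 sites: P = 5/30 = 0.166667, Q = 2/30 = 0.066667.
d = −0.5·ln(0.599999) − 0.25·ln(0.866666) = −0.5·(-0.510827) − 0.25·(-0.143102) = 0.2912.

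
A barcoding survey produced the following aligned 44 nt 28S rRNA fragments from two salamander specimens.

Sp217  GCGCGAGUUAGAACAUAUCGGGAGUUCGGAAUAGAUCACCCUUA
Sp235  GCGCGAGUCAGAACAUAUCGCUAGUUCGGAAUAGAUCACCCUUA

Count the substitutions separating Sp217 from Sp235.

3

The sequences differ at positions 9 (U/C), 21 (G/C), 22 (G/U).
That gives 3 mismatches out of 44 aligned sites, so the Hamming distance is 3.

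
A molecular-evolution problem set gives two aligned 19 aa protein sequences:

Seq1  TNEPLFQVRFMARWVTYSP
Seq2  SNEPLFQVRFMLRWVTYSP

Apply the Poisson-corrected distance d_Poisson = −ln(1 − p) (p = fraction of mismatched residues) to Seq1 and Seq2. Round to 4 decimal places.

0.1112

Differing sites — 1:T/S; 12:A/L.
p = 2/19 = 0.105263.
d = −ln(1 − 0.105263) = −ln(0.894737) = 0.1112.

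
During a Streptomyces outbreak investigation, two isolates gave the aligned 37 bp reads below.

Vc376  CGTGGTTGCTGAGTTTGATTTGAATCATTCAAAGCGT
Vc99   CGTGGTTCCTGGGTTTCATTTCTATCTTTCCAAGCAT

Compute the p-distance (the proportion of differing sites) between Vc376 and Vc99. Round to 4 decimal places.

0.2162

Differing sites — 8:G/C; 12:A/G; 17:G/C; 22:G/C; 23:A/T; 27:A/T; 31:A/C; 36:G/A.
There are 8 differences over 37 sites, so p = 8/37 = 0.2162.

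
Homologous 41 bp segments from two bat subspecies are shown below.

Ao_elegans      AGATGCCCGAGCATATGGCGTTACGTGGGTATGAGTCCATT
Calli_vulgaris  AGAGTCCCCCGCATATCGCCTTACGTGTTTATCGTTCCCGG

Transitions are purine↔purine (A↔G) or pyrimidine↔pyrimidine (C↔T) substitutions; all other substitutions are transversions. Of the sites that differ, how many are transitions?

1

Mismatches occur at site 4 (T→G, transversion), site 5 (G→T, transversion), site 9 (G→C, transversion), site 10 (A→C, transversion), site 17 (G→C, transversion), site 20 (G→C, transversion), site 28 (G→T, transversion), site 29 (G→T, transversion), site 33 (G→C, transversion), site 34 (A→G, transition), site 35 (G→T, transversion), site 39 (A→C, transversion), site 40 (T→G, transversion), site 41 (T→G, transversion).
Of the 14 differences, 1 transition and 13 transversions, so the answer is 1.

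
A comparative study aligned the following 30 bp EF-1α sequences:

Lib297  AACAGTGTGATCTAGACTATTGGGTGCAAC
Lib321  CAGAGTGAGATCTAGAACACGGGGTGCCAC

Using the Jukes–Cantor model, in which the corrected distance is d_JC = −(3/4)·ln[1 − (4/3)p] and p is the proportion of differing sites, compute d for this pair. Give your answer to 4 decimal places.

0.3295

The sequences differ at positions 1 (A/C), 3 (C/G), 8 (T/A), 17 (C/A), 18 (T/C), 20 (T/C), 21 (T/G), 28 (A/C).
p = 8/30 = 0.266667.
d = −0.75 · ln(1 − (4/3)·0.266667) = −0.75 · ln(0.644444) = −0.75 · (-0.439367) = 0.3295.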